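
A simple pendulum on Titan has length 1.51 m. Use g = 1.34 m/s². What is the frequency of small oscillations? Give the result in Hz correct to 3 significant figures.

T = 2π√(L/g) = 2π√(1.51/1.34) = 6.670 s, so f = 1/T = 0.150 Hz.

0.150 Hz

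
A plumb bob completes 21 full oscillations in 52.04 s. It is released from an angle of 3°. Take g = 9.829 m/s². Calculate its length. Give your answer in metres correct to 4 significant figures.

T = 52.04/21 = 2.4781 s.
From T = 2π√(L/g), L = gT²/(4π²) = 9.829 × 2.4781²/(4π²) = 1.529 m.

1.529 m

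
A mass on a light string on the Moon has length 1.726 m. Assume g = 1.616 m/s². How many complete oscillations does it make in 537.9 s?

T = 2π√(L/g) = 2π√(1.726/1.616) = 6.4935 s.
Number of complete oscillations = ⌊537.9/6.4935⌋ = ⌊82.837⌋ = 82.

82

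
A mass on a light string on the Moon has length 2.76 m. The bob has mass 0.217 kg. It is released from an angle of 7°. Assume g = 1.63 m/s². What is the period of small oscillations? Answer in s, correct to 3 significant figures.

8.18 s

T = 2π√(L/g) = 2π√(2.76/1.63) = 2π × 1.301 = 8.18 s.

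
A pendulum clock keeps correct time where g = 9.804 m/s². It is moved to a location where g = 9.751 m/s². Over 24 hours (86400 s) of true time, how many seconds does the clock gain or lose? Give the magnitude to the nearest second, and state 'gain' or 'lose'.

The clock's period scales as T ∝ 1/√g, so T'/T = √(9.804/9.751) = 1.00271.
In 86400 s of true time the clock registers 86400/1.00271 = 86166.1 s, so it loses 234 s.

lose 234 s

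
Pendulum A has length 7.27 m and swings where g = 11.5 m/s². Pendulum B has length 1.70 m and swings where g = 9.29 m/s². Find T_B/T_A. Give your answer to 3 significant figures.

T = 2π√(L/g), so T_B/T_A = √((L_B/g_B)/(L_A/g_A)) = √((1.70/9.29)/(7.27/11.5)) = 0.538.

0.538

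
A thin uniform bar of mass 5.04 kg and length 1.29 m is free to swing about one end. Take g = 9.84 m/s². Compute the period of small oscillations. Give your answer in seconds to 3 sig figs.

1.86 s

For a physical pendulum T = 2π√(I/(mgd)), with d = 0.6450 m from pivot to centre of mass.
I_cm = mL²/12 = 5.04 × 1.29²/12 = 0.6989 kg·m²; I = I_cm + md² = 0.6989 + 5.04 × 0.6450² = 2.796 kg·m².
T = 2π√(2.796/(5.04 × 9.84 × 0.6450)) = 1.86 s.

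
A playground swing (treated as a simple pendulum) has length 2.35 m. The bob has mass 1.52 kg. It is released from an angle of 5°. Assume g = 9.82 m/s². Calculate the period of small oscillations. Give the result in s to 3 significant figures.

3.07 s

T = 2π√(L/g) = 2π√(2.35/9.82) = 2π × 0.4892 = 3.07 s.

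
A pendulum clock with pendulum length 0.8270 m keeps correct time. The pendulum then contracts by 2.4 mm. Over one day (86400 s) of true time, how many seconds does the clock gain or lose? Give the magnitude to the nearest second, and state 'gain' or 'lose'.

gain 126 s

T ∝ √L, so T'/T = √(0.82460/0.8270) = 0.998548.
In 86400 s of true time the clock registers 86400/0.998548 = 86525.6 s, so it gains 126 s.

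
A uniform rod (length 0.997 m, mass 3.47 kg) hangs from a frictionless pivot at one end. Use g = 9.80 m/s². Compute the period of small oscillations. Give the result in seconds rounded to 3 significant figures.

For a physical pendulum T = 2π√(I/(mgd)), with d = 0.4985 m from pivot to centre of mass.
I_cm = mL²/12 = 3.47 × 0.997²/12 = 0.2874 kg·m²; I = I_cm + md² = 0.2874 + 3.47 × 0.4985² = 1.150 kg·m².
T = 2π√(1.150/(3.47 × 9.80 × 0.4985)) = 1.64 s.

1.64 s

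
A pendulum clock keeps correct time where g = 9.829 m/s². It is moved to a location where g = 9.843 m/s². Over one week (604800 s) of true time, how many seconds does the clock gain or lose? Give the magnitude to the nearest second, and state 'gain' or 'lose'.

The clock's period scales as T ∝ 1/√g, so T'/T = √(9.829/9.843) = 0.999289.
In 604800 s of true time the clock registers 604800/0.999289 = 605230.6 s, so it gains 431 s.

gain 431 s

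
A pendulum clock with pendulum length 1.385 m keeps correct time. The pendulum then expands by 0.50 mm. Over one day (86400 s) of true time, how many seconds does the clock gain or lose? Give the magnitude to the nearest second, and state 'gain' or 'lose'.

lose 16 s

T ∝ √L, so T'/T = √(1.38550/1.385) = 1.00018.
In 86400 s of true time the clock registers 86400/1.00018 = 86384.4 s, so it loses 16 s.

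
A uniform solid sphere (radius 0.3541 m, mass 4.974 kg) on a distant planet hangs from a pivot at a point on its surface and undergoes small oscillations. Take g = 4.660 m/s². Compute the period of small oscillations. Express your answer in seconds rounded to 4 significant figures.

2.049 s

I_cm = (2/5)mr² = 0.24947 kg·m². The pivot is at distance d = 0.3541 m from the centre of mass.
By the parallel-axis theorem, I = I_cm + md² = 0.24947 + 0.62367 = 0.87314 kg·m².
T = 2π√(I/(mgd)) = 2π√(0.87314/(4.974 × 4.660 × 0.3541)) = 2.049 s.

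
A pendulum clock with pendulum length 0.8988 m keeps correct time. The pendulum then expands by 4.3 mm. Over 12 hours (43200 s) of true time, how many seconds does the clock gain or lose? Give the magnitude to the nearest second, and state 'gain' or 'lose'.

lose 103 s

T ∝ √L, so T'/T = √(0.90310/0.8988) = 1.00239.
In 43200 s of true time the clock registers 43200/1.00239 = 43097.0 s, so it loses 103 s.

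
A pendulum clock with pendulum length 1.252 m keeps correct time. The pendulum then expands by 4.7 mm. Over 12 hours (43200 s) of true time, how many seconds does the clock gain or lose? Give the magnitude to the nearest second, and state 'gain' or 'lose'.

lose 81 s

T ∝ √L, so T'/T = √(1.25670/1.252) = 1.00188.
In 43200 s of true time the clock registers 43200/1.00188 = 43119.1 s, so it loses 81 s.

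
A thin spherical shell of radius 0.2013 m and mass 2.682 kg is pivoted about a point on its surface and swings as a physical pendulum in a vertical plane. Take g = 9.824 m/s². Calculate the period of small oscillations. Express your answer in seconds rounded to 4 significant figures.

1.161 s

I_cm = (2/3)mr² = 0.072453 kg·m². The pivot is at distance d = 0.2013 m from the centre of mass.
By the parallel-axis theorem, I = I_cm + md² = 0.072453 + 0.10868 = 0.18113 kg·m².
T = 2π√(I/(mgd)) = 2π√(0.18113/(2.682 × 9.824 × 0.2013)) = 1.161 s.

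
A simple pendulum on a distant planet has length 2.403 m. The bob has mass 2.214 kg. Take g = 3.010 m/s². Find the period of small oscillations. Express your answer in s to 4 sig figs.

T = 2π√(L/g) = 2π√(2.403/3.010) = 2π × 0.89350 = 5.614 s.

5.614 s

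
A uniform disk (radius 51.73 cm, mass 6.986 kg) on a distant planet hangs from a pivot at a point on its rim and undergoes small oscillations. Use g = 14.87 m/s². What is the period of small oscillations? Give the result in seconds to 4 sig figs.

1.435 s

I_cm = ½mr² = 0.93472 kg·m². The pivot is at distance d = 0.5173 m from the centre of mass.
By the parallel-axis theorem, I = I_cm + md² = 0.93472 + 1.8694 = 2.8042 kg·m².
T = 2π√(I/(mgd)) = 2π√(2.8042/(6.986 × 14.87 × 0.5173)) = 1.435 s.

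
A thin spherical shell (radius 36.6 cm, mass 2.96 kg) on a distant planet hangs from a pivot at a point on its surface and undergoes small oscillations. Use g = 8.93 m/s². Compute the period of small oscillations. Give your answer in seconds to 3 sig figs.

1.64 s

I_cm = (2/3)mr² = 0.2643 kg·m². The pivot is at distance d = 0.366 m from the centre of mass.
By the parallel-axis theorem, I = I_cm + md² = 0.2643 + 0.3965 = 0.6608 kg·m².
T = 2π√(I/(mgd)) = 2π√(0.6608/(2.96 × 8.93 × 0.366)) = 1.64 s.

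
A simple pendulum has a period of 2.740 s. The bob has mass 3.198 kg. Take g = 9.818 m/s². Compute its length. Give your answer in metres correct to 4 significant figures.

From T = 2π√(L/g), L = gT²/(4π²) = 9.818 × 2.7400²/(4π²) = 1.867 m.

1.867 m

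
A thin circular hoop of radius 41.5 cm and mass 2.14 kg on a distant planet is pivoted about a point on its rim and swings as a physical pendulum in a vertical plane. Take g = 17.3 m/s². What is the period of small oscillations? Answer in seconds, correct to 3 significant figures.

I_cm = mr² = 0.3686 kg·m². The pivot is at distance d = 0.415 m from the centre of mass.
By the parallel-axis theorem, I = I_cm + md² = 0.3686 + 0.3686 = 0.7371 kg·m².
T = 2π√(I/(mgd)) = 2π√(0.7371/(2.14 × 17.3 × 0.415)) = 1.38 s.

1.38 s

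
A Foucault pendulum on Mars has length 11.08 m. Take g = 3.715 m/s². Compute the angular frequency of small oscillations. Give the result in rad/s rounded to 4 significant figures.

0.5790 rad/s

ω = √(g/L) = √(3.715/11.08) = 0.5790 rad/s.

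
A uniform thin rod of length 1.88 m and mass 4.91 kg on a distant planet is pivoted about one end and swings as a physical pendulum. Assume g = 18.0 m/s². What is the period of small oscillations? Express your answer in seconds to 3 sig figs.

1.66 s

For a physical pendulum T = 2π√(I/(mgd)), with d = 0.9400 m from pivot to centre of mass.
I_cm = mL²/12 = 4.91 × 1.88²/12 = 1.446 kg·m²; I = I_cm + md² = 1.446 + 4.91 × 0.9400² = 5.785 kg·m².
T = 2π√(5.785/(4.91 × 18.0 × 0.9400)) = 1.66 s.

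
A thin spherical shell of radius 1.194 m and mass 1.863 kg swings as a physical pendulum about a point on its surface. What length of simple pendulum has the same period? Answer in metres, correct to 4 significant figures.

1.990 m

The equivalent simple-pendulum length is L_eq = I/(md), where I is about the pivot and d = 1.1940 m.
I_cm = (2/3)mR² = 1.7706 kg·m², so I = I_cm + md² = 1.7706 + 2.6560 = 4.4266 kg·m².
L_eq = 4.4266/(1.863 × 1.1940) = 1.990 m.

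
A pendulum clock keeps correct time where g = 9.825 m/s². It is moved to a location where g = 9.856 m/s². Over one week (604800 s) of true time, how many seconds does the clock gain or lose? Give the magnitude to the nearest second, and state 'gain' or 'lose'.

The clock's period scales as T ∝ 1/√g, so T'/T = √(9.825/9.856) = 0.998426.
In 604800 s of true time the clock registers 604800/0.998426 = 605753.4 s, so it gains 953 s.

gain 953 s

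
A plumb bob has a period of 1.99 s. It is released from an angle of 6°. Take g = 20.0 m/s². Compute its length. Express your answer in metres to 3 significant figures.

From T = 2π√(L/g), L = gT²/(4π²) = 20.0 × 1.990²/(4π²) = 2.01 m.

2.01 m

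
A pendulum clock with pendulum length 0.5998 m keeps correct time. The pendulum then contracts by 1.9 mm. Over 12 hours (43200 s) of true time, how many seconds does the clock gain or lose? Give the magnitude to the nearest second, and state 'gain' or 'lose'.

T ∝ √L, so T'/T = √(0.59790/0.5998) = 0.998415.
In 43200 s of true time the clock registers 43200/0.998415 = 43268.6 s, so it gains 69 s.

gain 69 s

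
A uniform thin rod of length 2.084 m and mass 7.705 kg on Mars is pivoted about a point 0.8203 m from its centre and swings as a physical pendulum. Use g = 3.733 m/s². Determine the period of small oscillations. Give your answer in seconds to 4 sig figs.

For a physical pendulum T = 2π√(I/(mgd)), with d = 0.82030 m from pivot to centre of mass.
I_cm = mL²/12 = 7.705 × 2.084²/12 = 2.7886 kg·m²; I = I_cm + md² = 2.7886 + 7.705 × 0.82030² = 7.9732 kg·m².
T = 2π√(7.9732/(7.705 × 3.733 × 0.82030)) = 3.653 s.

3.653 s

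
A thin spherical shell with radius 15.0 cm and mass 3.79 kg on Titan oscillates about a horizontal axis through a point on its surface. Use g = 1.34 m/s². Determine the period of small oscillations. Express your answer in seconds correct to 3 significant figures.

2.71 s

I_cm = (2/3)mr² = 0.05685 kg·m². The pivot is at distance d = 0.150 m from the centre of mass.
By the parallel-axis theorem, I = I_cm + md² = 0.05685 + 0.08528 = 0.1421 kg·m².
T = 2π√(I/(mgd)) = 2π√(0.1421/(3.79 × 1.34 × 0.150)) = 2.71 s.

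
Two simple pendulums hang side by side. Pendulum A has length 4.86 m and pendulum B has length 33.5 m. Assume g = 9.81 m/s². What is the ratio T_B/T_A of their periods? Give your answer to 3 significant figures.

T ∝ √L, so T_B/T_A = √(L_B/L_A) = √(33.5/4.86) = 2.63.

2.63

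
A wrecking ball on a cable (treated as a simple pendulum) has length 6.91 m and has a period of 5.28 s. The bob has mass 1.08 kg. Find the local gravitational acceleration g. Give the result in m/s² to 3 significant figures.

From T = 2π√(L/g), g = 4π²L/T² = 4π² × 6.91/5.280² = 9.79 m/s².

9.79 m/s²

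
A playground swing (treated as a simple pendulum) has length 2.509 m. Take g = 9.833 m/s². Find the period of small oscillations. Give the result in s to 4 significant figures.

T = 2π√(L/g) = 2π√(2.509/9.833) = 2π × 0.50513 = 3.174 s.

3.174 s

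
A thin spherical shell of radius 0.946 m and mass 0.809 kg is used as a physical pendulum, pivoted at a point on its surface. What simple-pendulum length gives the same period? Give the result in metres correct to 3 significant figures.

The equivalent simple-pendulum length is L_eq = I/(md), where I is about the pivot and d = 0.9460 m.
I_cm = (2/3)mR² = 0.4827 kg·m², so I = I_cm + md² = 0.4827 + 0.7240 = 1.207 kg·m².
L_eq = 1.207/(0.809 × 0.9460) = 1.58 m.

1.58 m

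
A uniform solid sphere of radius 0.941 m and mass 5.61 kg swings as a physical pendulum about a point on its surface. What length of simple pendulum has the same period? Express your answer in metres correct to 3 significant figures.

The equivalent simple-pendulum length is L_eq = I/(md), where I is about the pivot and d = 0.9410 m.
I_cm = (2/5)mR² = 1.987 kg·m², so I = I_cm + md² = 1.987 + 4.968 = 6.955 kg·m².
L_eq = 6.955/(5.61 × 0.9410) = 1.32 m.

1.32 m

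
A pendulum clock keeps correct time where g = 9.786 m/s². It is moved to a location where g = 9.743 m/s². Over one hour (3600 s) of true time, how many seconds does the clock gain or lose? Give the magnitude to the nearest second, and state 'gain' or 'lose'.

The clock's period scales as T ∝ 1/√g, so T'/T = √(9.786/9.743) = 1.00220.
In 3600 s of true time the clock registers 3600/1.00220 = 3592.1 s, so it loses 8 s.

lose 8 s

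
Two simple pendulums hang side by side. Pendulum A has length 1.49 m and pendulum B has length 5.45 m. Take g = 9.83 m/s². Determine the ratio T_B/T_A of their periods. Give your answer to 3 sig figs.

1.91

T ∝ √L, so T_B/T_A = √(L_B/L_A) = √(5.45/1.49) = 1.91.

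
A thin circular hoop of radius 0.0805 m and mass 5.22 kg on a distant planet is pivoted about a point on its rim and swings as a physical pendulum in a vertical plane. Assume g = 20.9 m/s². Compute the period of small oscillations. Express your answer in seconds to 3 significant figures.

I_cm = mr² = 0.03383 kg·m². The pivot is at distance d = 0.0805 m from the centre of mass.
By the parallel-axis theorem, I = I_cm + md² = 0.03383 + 0.03383 = 0.06765 kg·m².
T = 2π√(I/(mgd)) = 2π√(0.06765/(5.22 × 20.9 × 0.0805)) = 0.551 s.

0.551 s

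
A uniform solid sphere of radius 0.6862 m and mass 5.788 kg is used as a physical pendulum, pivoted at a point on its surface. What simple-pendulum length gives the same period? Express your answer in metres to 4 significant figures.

0.9607 m

The equivalent simple-pendulum length is L_eq = I/(md), where I is about the pivot and d = 0.68620 m.
I_cm = (2/5)mR² = 1.0902 kg·m², so I = I_cm + md² = 1.0902 + 2.7254 = 3.8156 kg·m².
L_eq = 3.8156/(5.788 × 0.68620) = 0.9607 m.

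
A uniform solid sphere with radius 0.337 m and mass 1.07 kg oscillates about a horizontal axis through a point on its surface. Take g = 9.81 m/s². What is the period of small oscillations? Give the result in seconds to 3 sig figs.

1.38 s

I_cm = (2/5)mr² = 0.04861 kg·m². The pivot is at distance d = 0.337 m from the centre of mass.
By the parallel-axis theorem, I = I_cm + md² = 0.04861 + 0.1215 = 0.1701 kg·m².
T = 2π√(I/(mgd)) = 2π√(0.1701/(1.07 × 9.81 × 0.337)) = 1.38 s.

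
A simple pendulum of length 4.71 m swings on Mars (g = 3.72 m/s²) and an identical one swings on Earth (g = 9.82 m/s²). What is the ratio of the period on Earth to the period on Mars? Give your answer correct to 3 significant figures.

T ∝ 1/√g, so T₂/T₁ = √(g₁/g₂) = √(3.72/9.82) = 0.615.

0.615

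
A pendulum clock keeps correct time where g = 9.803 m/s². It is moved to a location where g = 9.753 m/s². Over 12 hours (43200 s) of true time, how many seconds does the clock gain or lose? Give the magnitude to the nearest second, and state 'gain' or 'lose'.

The clock's period scales as T ∝ 1/√g, so T'/T = √(9.803/9.753) = 1.00256.
In 43200 s of true time the clock registers 43200/1.00256 = 43089.7 s, so it loses 110 s.

lose 110 s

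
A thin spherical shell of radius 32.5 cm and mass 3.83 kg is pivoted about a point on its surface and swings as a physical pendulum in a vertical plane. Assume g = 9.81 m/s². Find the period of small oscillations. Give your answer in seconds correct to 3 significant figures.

I_cm = (2/3)mr² = 0.2697 kg·m². The pivot is at distance d = 0.325 m from the centre of mass.
By the parallel-axis theorem, I = I_cm + md² = 0.2697 + 0.4045 = 0.6742 kg·m².
T = 2π√(I/(mgd)) = 2π√(0.6742/(3.83 × 9.81 × 0.325)) = 1.48 s.

1.48 s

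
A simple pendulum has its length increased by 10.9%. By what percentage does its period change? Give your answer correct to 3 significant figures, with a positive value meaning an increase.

T ∝ √L, so T'/T = √(1.109) = 1.053.
Percentage change in T = (1.053 − 1) × 100% = 5.31%.

5.31%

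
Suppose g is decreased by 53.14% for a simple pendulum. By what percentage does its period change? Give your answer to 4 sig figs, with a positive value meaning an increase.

46.08%

T ∝ 1/√g, so T'/T = 1/√(0.46860) = 1.4608.
Percentage change in T = (1.4608 − 1) × 100% = 46.08%.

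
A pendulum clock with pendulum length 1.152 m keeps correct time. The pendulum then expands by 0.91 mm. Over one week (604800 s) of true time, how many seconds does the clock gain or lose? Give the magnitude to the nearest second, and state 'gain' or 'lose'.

T ∝ √L, so T'/T = √(1.15291/1.152) = 1.00039.
In 604800 s of true time the clock registers 604800/1.00039 = 604561.3 s, so it loses 239 s.

lose 239 s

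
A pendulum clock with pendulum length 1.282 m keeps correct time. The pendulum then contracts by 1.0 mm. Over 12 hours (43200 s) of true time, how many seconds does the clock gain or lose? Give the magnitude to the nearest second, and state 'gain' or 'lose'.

gain 17 s

T ∝ √L, so T'/T = √(1.28100/1.282) = 0.999610.
In 43200 s of true time the clock registers 43200/0.999610 = 43216.9 s, so it gains 17 s.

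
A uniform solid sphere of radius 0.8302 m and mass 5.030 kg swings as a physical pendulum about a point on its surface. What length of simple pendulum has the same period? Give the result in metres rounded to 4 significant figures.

The equivalent simple-pendulum length is L_eq = I/(md), where I is about the pivot and d = 0.83020 m.
I_cm = (2/5)mR² = 1.3867 kg·m², so I = I_cm + md² = 1.3867 + 3.4668 = 4.8536 kg·m².
L_eq = 4.8536/(5.030 × 0.83020) = 1.162 m.

1.162 m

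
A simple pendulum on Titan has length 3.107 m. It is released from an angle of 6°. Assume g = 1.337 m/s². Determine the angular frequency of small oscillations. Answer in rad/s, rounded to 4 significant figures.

0.6560 rad/s

ω = √(g/L) = √(1.337/3.107) = 0.6560 rad/s.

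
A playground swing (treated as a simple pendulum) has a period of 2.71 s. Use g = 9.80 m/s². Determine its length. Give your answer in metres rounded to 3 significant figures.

From T = 2π√(L/g), L = gT²/(4π²) = 9.80 × 2.710²/(4π²) = 1.82 m.

1.82 m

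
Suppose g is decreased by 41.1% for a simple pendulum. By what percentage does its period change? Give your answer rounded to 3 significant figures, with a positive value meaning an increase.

30.3%

T ∝ 1/√g, so T'/T = 1/√(0.5890) = 1.303.
Percentage change in T = (1.303 − 1) × 100% = 30.3%.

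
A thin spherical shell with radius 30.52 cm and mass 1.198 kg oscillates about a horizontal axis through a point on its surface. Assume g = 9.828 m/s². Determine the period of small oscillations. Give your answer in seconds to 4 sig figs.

1.429 s

I_cm = (2/3)mr² = 0.074393 kg·m². The pivot is at distance d = 0.3052 m from the centre of mass.
By the parallel-axis theorem, I = I_cm + md² = 0.074393 + 0.11159 = 0.18598 kg·m².
T = 2π√(I/(mgd)) = 2π√(0.18598/(1.198 × 9.828 × 0.3052)) = 1.429 s.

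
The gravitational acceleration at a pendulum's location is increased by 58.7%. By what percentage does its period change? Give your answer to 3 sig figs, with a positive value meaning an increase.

T ∝ 1/√g, so T'/T = 1/√(1.587) = 0.7938.
Percentage change in T = (0.7938 − 1) × 100% = -20.6%.

-20.6%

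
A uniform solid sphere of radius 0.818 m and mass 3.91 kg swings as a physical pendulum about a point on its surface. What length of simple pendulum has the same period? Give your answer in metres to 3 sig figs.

The equivalent simple-pendulum length is L_eq = I/(md), where I is about the pivot and d = 0.8180 m.
I_cm = (2/5)mR² = 1.047 kg·m², so I = I_cm + md² = 1.047 + 2.616 = 3.663 kg·m².
L_eq = 3.663/(3.91 × 0.8180) = 1.15 m.

1.15 m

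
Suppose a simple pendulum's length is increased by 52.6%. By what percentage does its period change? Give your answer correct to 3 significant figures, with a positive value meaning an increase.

T ∝ √L, so T'/T = √(1.526) = 1.235.
Percentage change in T = (1.235 − 1) × 100% = 23.5%.

23.5%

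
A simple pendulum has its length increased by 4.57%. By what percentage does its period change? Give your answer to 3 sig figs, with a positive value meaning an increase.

T ∝ √L, so T'/T = √(1.046) = 1.023.
Percentage change in T = (1.023 − 1) × 100% = 2.26%.

2.26%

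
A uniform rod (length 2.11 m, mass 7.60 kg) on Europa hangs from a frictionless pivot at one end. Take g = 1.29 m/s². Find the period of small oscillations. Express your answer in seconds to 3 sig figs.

For a physical pendulum T = 2π√(I/(mgd)), with d = 1.055 m from pivot to centre of mass.
I_cm = mL²/12 = 7.60 × 2.11²/12 = 2.820 kg·m²; I = I_cm + md² = 2.820 + 7.60 × 1.055² = 11.28 kg·m².
T = 2π√(11.28/(7.60 × 1.29 × 1.055)) = 6.56 s.

6.56 s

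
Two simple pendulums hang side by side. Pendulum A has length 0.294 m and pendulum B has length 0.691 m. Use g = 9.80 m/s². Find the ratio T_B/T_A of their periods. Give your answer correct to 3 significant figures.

1.53

T ∝ √L, so T_B/T_A = √(L_B/L_A) = √(0.691/0.294) = 1.53.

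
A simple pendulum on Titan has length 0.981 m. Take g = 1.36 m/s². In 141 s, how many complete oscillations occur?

T = 2π√(L/g) = 2π√(0.981/1.36) = 5.336 s.
Number of complete oscillations = ⌊141/5.336⌋ = ⌊26.42⌋ = 26.

26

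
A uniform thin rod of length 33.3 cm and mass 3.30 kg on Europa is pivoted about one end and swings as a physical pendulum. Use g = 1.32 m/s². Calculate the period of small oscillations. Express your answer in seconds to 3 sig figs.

For a physical pendulum T = 2π√(I/(mgd)), with d = 0.1665 m from pivot to centre of mass.
I_cm = mL²/12 = 3.30 × 0.333²/12 = 0.03049 kg·m²; I = I_cm + md² = 0.03049 + 3.30 × 0.1665² = 0.1220 kg·m².
T = 2π√(0.1220/(3.30 × 1.32 × 0.1665)) = 2.58 s.

2.58 s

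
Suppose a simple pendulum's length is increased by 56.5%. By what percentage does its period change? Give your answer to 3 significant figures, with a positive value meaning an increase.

T ∝ √L, so T'/T = √(1.565) = 1.251.
Percentage change in T = (1.251 − 1) × 100% = 25.1%.

25.1%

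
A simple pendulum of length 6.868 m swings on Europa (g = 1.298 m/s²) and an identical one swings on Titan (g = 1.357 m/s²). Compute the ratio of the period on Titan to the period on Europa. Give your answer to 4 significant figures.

0.9780

T ∝ 1/√g, so T₂/T₁ = √(g₁/g₂) = √(1.298/1.357) = 0.9780.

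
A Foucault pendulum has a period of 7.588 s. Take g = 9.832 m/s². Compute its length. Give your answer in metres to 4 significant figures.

From T = 2π√(L/g), L = gT²/(4π²) = 9.832 × 7.5880²/(4π²) = 14.34 m.

14.34 m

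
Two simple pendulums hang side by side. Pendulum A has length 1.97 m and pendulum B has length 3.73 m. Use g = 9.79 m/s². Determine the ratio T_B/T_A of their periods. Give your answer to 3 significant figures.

T ∝ √L, so T_B/T_A = √(L_B/L_A) = √(3.73/1.97) = 1.38.

1.38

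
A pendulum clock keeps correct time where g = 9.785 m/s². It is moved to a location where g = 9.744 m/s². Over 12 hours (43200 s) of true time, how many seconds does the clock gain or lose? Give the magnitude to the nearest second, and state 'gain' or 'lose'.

The clock's period scales as T ∝ 1/√g, so T'/T = √(9.785/9.744) = 1.00210.
In 43200 s of true time the clock registers 43200/1.00210 = 43109.4 s, so it loses 91 s.

lose 91 s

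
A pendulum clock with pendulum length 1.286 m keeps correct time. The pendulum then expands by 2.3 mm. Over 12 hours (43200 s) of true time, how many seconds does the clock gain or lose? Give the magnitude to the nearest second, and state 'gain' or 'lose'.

lose 39 s

T ∝ √L, so T'/T = √(1.28830/1.286) = 1.00089.
In 43200 s of true time the clock registers 43200/1.00089 = 43161.4 s, so it loses 39 s.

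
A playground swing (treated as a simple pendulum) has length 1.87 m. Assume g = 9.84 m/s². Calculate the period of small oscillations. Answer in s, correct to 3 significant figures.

T = 2π√(L/g) = 2π√(1.87/9.84) = 2π × 0.4359 = 2.74 s.

2.74 s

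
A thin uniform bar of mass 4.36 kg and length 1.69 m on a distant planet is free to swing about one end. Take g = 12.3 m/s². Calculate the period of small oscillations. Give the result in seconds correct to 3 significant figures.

1.90 s

For a physical pendulum T = 2π√(I/(mgd)), with d = 0.8450 m from pivot to centre of mass.
I_cm = mL²/12 = 4.36 × 1.69²/12 = 1.038 kg·m²; I = I_cm + md² = 1.038 + 4.36 × 0.8450² = 4.151 kg·m².
T = 2π√(4.151/(4.36 × 12.3 × 0.8450)) = 1.90 s.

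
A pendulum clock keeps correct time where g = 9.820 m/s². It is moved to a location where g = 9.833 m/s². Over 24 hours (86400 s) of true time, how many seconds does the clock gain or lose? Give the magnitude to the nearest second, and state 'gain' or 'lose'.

The clock's period scales as T ∝ 1/√g, so T'/T = √(9.820/9.833) = 0.999339.
In 86400 s of true time the clock registers 86400/0.999339 = 86457.2 s, so it gains 57 s.

gain 57 s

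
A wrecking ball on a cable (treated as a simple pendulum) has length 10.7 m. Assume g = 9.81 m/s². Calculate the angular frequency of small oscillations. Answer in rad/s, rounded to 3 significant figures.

ω = √(g/L) = √(9.81/10.7) = 0.958 rad/s.

0.958 rad/s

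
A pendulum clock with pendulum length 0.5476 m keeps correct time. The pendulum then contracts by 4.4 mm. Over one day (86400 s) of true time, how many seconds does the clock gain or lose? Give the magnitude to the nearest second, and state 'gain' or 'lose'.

gain 349 s

T ∝ √L, so T'/T = √(0.54320/0.5476) = 0.995974.
In 86400 s of true time the clock registers 86400/0.995974 = 86749.2 s, so it gains 349 s.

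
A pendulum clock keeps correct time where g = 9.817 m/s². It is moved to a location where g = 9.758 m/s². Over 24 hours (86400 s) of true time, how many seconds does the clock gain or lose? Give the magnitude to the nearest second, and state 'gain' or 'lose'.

lose 260 s

The clock's period scales as T ∝ 1/√g, so T'/T = √(9.817/9.758) = 1.00302.
In 86400 s of true time the clock registers 86400/1.00302 = 86140.0 s, so it loses 260 s.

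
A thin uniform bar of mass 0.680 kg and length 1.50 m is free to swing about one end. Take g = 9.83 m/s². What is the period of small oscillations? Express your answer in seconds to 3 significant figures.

For a physical pendulum T = 2π√(I/(mgd)), with d = 0.7500 m from pivot to centre of mass.
I_cm = mL²/12 = 0.680 × 1.50²/12 = 0.1275 kg·m²; I = I_cm + md² = 0.1275 + 0.680 × 0.7500² = 0.5100 kg·m².
T = 2π√(0.5100/(0.680 × 9.83 × 0.7500)) = 2.00 s.

2.00 s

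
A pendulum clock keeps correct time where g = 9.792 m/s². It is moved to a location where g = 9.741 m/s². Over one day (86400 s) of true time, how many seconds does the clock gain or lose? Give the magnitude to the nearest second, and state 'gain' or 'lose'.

The clock's period scales as T ∝ 1/√g, so T'/T = √(9.792/9.741) = 1.00261.
In 86400 s of true time the clock registers 86400/1.00261 = 86174.7 s, so it loses 225 s.

lose 225 s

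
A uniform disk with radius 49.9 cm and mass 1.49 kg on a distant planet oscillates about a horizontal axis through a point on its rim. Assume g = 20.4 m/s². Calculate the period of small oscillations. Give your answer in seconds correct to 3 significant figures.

1.20 s

I_cm = ½mr² = 0.1855 kg·m². The pivot is at distance d = 0.499 m from the centre of mass.
By the parallel-axis theorem, I = I_cm + md² = 0.1855 + 0.3710 = 0.5565 kg·m².
T = 2π√(I/(mgd)) = 2π√(0.5565/(1.49 × 20.4 × 0.499)) = 1.20 s.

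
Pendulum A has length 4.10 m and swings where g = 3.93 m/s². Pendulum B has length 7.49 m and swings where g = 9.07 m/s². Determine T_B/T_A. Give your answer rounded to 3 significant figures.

T = 2π√(L/g), so T_B/T_A = √((L_B/g_B)/(L_A/g_A)) = √((7.49/9.07)/(4.10/3.93)) = 0.890.

0.890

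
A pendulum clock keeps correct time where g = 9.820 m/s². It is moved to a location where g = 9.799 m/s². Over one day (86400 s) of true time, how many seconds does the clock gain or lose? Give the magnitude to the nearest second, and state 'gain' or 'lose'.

The clock's period scales as T ∝ 1/√g, so T'/T = √(9.820/9.799) = 1.00107.
In 86400 s of true time the clock registers 86400/1.00107 = 86307.6 s, so it loses 92 s.

lose 92 s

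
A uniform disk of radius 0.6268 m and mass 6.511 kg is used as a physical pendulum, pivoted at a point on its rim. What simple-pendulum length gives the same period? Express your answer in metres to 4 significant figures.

The equivalent simple-pendulum length is L_eq = I/(md), where I is about the pivot and d = 0.62680 m.
I_cm = ½mR² = 1.2790 kg·m², so I = I_cm + md² = 1.2790 + 2.5580 = 3.8370 kg·m².
L_eq = 3.8370/(6.511 × 0.62680) = 0.9402 m.

0.9402 m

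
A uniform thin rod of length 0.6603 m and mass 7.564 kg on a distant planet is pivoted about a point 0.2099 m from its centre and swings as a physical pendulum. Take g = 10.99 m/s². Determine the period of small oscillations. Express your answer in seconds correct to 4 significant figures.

1.173 s

For a physical pendulum T = 2π√(I/(mgd)), with d = 0.20990 m from pivot to centre of mass.
I_cm = mL²/12 = 7.564 × 0.6603²/12 = 0.27482 kg·m²; I = I_cm + md² = 0.27482 + 7.564 × 0.20990² = 0.60808 kg·m².
T = 2π√(0.60808/(7.564 × 10.99 × 0.20990)) = 1.173 s.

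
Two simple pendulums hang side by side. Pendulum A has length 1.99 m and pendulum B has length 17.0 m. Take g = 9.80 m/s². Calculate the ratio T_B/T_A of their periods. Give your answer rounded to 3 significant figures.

2.92

T ∝ √L, so T_B/T_A = √(L_B/L_A) = √(17.0/1.99) = 2.92.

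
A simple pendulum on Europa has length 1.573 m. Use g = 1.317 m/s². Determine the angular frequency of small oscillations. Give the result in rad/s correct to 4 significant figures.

ω = √(g/L) = √(1.317/1.573) = 0.9150 rad/s.

0.9150 rad/s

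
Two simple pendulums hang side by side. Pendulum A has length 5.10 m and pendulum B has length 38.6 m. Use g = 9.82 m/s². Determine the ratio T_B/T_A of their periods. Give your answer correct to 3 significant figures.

2.75

T ∝ √L, so T_B/T_A = √(L_B/L_A) = √(38.6/5.10) = 2.75.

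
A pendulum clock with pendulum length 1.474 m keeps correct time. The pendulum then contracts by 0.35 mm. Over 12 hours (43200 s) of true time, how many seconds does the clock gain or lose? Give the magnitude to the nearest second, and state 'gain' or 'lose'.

gain 5 s

T ∝ √L, so T'/T = √(1.47365/1.474) = 0.999881.
In 43200 s of true time the clock registers 43200/0.999881 = 43205.1 s, so it gains 5 s.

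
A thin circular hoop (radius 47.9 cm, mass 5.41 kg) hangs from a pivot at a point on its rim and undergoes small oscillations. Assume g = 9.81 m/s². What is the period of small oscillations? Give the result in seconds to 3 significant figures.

1.96 s

I_cm = mr² = 1.241 kg·m². The pivot is at distance d = 0.479 m from the centre of mass.
By the parallel-axis theorem, I = I_cm + md² = 1.241 + 1.241 = 2.483 kg·m².
T = 2π√(I/(mgd)) = 2π√(2.483/(5.41 × 9.81 × 0.479)) = 1.96 s.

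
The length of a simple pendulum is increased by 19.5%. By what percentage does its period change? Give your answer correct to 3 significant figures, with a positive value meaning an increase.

9.32%

T ∝ √L, so T'/T = √(1.195) = 1.093.
Percentage change in T = (1.093 − 1) × 100% = 9.32%.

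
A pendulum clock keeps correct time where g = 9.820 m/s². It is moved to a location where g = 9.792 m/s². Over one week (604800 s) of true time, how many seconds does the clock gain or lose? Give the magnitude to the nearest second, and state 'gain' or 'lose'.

lose 863 s

The clock's period scales as T ∝ 1/√g, so T'/T = √(9.820/9.792) = 1.00143.
In 604800 s of true time the clock registers 604800/1.00143 = 603937.1 s, so it loses 863 s.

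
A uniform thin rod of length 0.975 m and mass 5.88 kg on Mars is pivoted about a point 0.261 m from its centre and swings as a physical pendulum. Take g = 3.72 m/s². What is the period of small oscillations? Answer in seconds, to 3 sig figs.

For a physical pendulum T = 2π√(I/(mgd)), with d = 0.2610 m from pivot to centre of mass.
I_cm = mL²/12 = 5.88 × 0.975²/12 = 0.4658 kg·m²; I = I_cm + md² = 0.4658 + 5.88 × 0.2610² = 0.8664 kg·m².
T = 2π√(0.8664/(5.88 × 3.72 × 0.2610)) = 2.45 s.

2.45 s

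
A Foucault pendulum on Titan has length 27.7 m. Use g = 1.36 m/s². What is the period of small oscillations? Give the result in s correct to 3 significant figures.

T = 2π√(L/g) = 2π√(27.7/1.36) = 2π × 4.513 = 28.4 s.

28.4 s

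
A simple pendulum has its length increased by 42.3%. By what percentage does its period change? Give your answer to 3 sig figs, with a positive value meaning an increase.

19.3%

T ∝ √L, so T'/T = √(1.423) = 1.193.
Percentage change in T = (1.193 − 1) × 100% = 19.3%.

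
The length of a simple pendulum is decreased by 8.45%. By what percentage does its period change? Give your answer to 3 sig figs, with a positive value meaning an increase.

T ∝ √L, so T'/T = √(0.9155) = 0.9568.
Percentage change in T = (0.9568 − 1) × 100% = -4.32%.

-4.32%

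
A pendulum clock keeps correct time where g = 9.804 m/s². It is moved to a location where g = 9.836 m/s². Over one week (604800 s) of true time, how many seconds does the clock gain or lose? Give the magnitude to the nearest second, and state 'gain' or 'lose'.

gain 986 s

The clock's period scales as T ∝ 1/√g, so T'/T = √(9.804/9.836) = 0.998372.
In 604800 s of true time the clock registers 604800/0.998372 = 605786.2 s, so it gains 986 s.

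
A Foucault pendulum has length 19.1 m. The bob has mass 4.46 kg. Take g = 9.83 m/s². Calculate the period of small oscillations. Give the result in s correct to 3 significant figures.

T = 2π√(L/g) = 2π√(19.1/9.83) = 2π × 1.394 = 8.76 s.

8.76 s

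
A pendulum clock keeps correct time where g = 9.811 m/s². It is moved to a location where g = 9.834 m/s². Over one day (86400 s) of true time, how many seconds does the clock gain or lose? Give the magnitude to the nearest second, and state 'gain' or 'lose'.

gain 101 s

The clock's period scales as T ∝ 1/√g, so T'/T = √(9.811/9.834) = 0.998830.
In 86400 s of true time the clock registers 86400/0.998830 = 86501.2 s, so it gains 101 s.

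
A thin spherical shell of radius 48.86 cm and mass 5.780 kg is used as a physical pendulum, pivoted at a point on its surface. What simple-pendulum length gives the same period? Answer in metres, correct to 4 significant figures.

The equivalent simple-pendulum length is L_eq = I/(md), where I is about the pivot and d = 0.48860 m.
I_cm = (2/3)mR² = 0.91991 kg·m², so I = I_cm + md² = 0.91991 + 1.3799 = 2.2998 kg·m².
L_eq = 2.2998/(5.780 × 0.48860) = 0.8143 m.

0.8143 m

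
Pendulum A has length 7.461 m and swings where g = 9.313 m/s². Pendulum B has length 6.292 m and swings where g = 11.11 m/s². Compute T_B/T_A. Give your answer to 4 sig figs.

T = 2π√(L/g), so T_B/T_A = √((L_B/g_B)/(L_A/g_A)) = √((6.292/11.11)/(7.461/9.313)) = 0.8408.

0.8408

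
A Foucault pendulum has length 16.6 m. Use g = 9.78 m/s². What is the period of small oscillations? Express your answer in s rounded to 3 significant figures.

T = 2π√(L/g) = 2π√(16.6/9.78) = 2π × 1.303 = 8.19 s.

8.19 s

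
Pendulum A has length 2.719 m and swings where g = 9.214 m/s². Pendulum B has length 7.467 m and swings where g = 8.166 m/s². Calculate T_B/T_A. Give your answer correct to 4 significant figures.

T = 2π√(L/g), so T_B/T_A = √((L_B/g_B)/(L_A/g_A)) = √((7.467/8.166)/(2.719/9.214)) = 1.760.

1.760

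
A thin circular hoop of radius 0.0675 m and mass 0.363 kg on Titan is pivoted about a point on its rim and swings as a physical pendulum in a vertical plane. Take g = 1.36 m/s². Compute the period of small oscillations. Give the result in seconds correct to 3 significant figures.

I_cm = mr² = 0.001654 kg·m². The pivot is at distance d = 0.0675 m from the centre of mass.
By the parallel-axis theorem, I = I_cm + md² = 0.001654 + 0.001654 = 0.003308 kg·m².
T = 2π√(I/(mgd)) = 2π√(0.003308/(0.363 × 1.36 × 0.0675)) = 1.98 s.

1.98 s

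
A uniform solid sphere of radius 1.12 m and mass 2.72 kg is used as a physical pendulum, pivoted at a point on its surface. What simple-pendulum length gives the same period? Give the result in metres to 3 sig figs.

The equivalent simple-pendulum length is L_eq = I/(md), where I is about the pivot and d = 1.120 m.
I_cm = (2/5)mR² = 1.365 kg·m², so I = I_cm + md² = 1.365 + 3.412 = 4.777 kg·m².
L_eq = 4.777/(2.72 × 1.120) = 1.57 m.

1.57 m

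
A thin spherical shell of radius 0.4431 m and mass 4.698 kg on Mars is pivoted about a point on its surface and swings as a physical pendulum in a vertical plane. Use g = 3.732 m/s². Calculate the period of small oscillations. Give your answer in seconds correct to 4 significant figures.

I_cm = (2/3)mr² = 0.61493 kg·m². The pivot is at distance d = 0.4431 m from the centre of mass.
By the parallel-axis theorem, I = I_cm + md² = 0.61493 + 0.92239 = 1.5373 kg·m².
T = 2π√(I/(mgd)) = 2π√(1.5373/(4.698 × 3.732 × 0.4431)) = 2.795 s.

2.795 s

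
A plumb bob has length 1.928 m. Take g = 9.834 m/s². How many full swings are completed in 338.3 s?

T = 2π√(L/g) = 2π√(1.928/9.834) = 2.7821 s.
Number of complete oscillations = ⌊338.3/2.7821⌋ = ⌊121.60⌋ = 121.

121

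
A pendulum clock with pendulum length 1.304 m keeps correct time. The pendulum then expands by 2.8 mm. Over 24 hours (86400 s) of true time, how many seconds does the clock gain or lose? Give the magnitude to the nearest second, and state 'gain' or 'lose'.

lose 93 s

T ∝ √L, so T'/T = √(1.30680/1.304) = 1.00107.
In 86400 s of true time the clock registers 86400/1.00107 = 86307.4 s, so it loses 93 s.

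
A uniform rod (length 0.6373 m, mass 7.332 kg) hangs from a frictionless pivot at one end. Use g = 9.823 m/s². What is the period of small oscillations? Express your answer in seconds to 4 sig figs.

For a physical pendulum T = 2π√(I/(mgd)), with d = 0.31865 m from pivot to centre of mass.
I_cm = mL²/12 = 7.332 × 0.6373²/12 = 0.24816 kg·m²; I = I_cm + md² = 0.24816 + 7.332 × 0.31865² = 0.99263 kg·m².
T = 2π√(0.99263/(7.332 × 9.823 × 0.31865)) = 1.307 s.

1.307 s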